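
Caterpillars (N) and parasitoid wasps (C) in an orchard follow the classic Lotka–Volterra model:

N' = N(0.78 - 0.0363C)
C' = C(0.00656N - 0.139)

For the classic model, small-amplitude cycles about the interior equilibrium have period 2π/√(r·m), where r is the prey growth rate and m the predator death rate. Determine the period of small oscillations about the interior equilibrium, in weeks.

Here r = 0.78 and m = 0.139, so r·m = 0.108.
ω = √0.108 = 0.329 per week, hence T = 2π/ω ≈ 19.1 weeks.

T ≈ 19.1 weeks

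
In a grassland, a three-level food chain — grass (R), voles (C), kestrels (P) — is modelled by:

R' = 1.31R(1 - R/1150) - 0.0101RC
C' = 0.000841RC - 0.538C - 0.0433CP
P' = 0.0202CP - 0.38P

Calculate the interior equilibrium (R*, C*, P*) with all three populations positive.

From dP/dt = 0: 0.0202C* = 0.38, so C* = 18.8.
From dR/dt = 0: 1.31(1 - R*/1150) = 0.0101·18.8, giving R* = 1150·(1 - 0.145) = 983.
From dC/dt = 0: 0.000841·983 - 0.538 = 0.0433P*, so P* = 0.289/0.0433 = 6.67.

R* ≈ 983, C* ≈ 18.8, P* ≈ 6.67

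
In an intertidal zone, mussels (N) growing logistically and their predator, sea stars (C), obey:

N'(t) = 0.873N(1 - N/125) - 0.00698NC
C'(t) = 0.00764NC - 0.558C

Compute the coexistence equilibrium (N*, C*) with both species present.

N* ≈ 73, C* ≈ 52

From dC/dt = 0 with C > 0: 0.00764N* = 0.558, so N* = 73.
Substitute into dN/dt = 0: 0.873(1 - 73/125) = 0.00698C*.
The bracket is 0.416, giving C* = 0.363/0.00698 = 52.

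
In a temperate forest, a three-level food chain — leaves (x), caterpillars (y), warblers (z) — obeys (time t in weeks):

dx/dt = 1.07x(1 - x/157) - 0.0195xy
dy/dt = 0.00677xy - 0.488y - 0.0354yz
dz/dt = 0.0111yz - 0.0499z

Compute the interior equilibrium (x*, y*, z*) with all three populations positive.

x* ≈ 144, y* ≈ 4.5, z* ≈ 13.8

From dz/dt = 0: 0.0111y* = 0.0499, so y* = 4.5.
From dx/dt = 0: 1.07(1 - x*/157) = 0.0195·4.5, giving x* = 157·(1 - 0.0819) = 144.
From dy/dt = 0: 0.00677·144 - 0.488 = 0.0354z*, so z* = 0.488/0.0354 = 13.8.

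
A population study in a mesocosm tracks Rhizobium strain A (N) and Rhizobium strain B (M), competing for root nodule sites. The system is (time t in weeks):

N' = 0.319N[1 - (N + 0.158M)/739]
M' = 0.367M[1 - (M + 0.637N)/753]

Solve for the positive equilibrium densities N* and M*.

N* ≈ 689, M* ≈ 314

Setting both brackets to zero gives the nullclines N + 0.158M = 739 and 0.637N + M = 753.
Substituting M = 753 - 0.637N into the first: N(1 - 0.158·0.637) = 739 - 0.158·753.
So N* = 620/0.899 = 689, and then M* = 753 - 0.637·689 = 314.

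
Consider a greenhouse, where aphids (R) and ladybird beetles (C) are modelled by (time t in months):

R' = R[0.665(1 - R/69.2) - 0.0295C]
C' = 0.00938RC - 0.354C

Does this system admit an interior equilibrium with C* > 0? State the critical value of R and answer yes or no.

The predator equation gives dC/dt > 0 only when R > 0.354/0.00938 = 37.7.
Without the predator, R → K = 69.2. Since 69.2 > 37.7, the predator can invade and persist.

Threshold R = 37.7; K > 37.7, so yes, the predator persists.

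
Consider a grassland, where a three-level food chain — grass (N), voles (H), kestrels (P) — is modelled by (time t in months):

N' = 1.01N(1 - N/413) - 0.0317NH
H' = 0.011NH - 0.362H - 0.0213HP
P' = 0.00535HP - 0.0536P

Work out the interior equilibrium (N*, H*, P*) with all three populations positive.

N* ≈ 283, H* ≈ 10, P* ≈ 129

From dP/dt = 0: 0.00535H* = 0.0536, so H* = 10.
From dN/dt = 0: 1.01(1 - N*/413) = 0.0317·10, giving N* = 413·(1 - 0.314) = 283.
From dH/dt = 0: 0.011·283 - 0.362 = 0.0213P*, so P* = 2.75/0.0213 = 129.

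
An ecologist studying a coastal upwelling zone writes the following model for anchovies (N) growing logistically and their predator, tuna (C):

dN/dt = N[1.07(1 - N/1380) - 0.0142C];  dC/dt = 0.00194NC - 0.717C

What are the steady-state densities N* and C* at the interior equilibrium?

From dC/dt = 0 with C > 0: 0.00194N* = 0.717, so N* = 370.
Substitute into dN/dt = 0: 1.07(1 - 370/1380) = 0.0142C*.
The bracket is 0.732, giving C* = 0.783/0.0142 = 55.2.

N* ≈ 370, C* ≈ 55.2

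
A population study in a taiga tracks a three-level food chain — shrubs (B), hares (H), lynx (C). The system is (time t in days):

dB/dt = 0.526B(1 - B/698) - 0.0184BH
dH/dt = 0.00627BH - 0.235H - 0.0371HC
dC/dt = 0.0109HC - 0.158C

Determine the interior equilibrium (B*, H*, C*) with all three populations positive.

From dC/dt = 0: 0.0109H* = 0.158, so H* = 14.5.
From dB/dt = 0: 0.526(1 - B*/698) = 0.0184·14.5, giving B* = 698·(1 - 0.507) = 344.
From dH/dt = 0: 0.00627·344 - 0.235 = 0.0371C*, so C* = 1.92/0.0371 = 51.8.

B* ≈ 344, H* ≈ 14.5, C* ≈ 51.8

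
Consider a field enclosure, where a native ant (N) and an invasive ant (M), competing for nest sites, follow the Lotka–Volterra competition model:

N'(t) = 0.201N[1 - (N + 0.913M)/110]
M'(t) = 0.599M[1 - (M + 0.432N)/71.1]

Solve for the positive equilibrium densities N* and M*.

N* ≈ 74.4, M* ≈ 38.9

Setting both brackets to zero gives the nullclines N + 0.913M = 110 and 0.432N + M = 71.1.
Substituting M = 71.1 - 0.432N into the first: N(1 - 0.913·0.432) = 110 - 0.913·71.1.
So N* = 45.1/0.606 = 74.4, and then M* = 71.1 - 0.432·74.4 = 38.9.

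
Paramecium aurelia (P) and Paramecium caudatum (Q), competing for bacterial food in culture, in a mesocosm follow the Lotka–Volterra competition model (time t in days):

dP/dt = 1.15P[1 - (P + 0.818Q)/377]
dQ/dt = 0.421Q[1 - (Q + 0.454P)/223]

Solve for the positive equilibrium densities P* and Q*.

Setting both brackets to zero gives the nullclines P + 0.818Q = 377 and 0.454P + Q = 223.
Substituting Q = 223 - 0.454P into the first: P(1 - 0.818·0.454) = 377 - 0.818·223.
So P* = 195/0.629 = 310, and then Q* = 223 - 0.454·310 = 82.5.

P* ≈ 310, Q* ≈ 82.5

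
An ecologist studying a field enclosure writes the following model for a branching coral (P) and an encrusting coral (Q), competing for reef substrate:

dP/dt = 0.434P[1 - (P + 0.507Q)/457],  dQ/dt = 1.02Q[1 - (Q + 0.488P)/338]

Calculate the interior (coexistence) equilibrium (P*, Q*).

P* ≈ 380, Q* ≈ 153

Setting both brackets to zero gives the nullclines P + 0.507Q = 457 and 0.488P + Q = 338.
Substituting Q = 338 - 0.488P into the first: P(1 - 0.507·0.488) = 457 - 0.507·338.
So P* = 286/0.753 = 380, and then Q* = 338 - 0.488·380 = 153.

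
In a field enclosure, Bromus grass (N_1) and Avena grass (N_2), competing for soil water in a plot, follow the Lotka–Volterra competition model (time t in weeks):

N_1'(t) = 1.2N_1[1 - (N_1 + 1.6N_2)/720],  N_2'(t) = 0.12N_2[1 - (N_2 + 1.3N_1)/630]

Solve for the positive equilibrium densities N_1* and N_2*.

Setting both brackets to zero gives the nullclines N_1 + 1.6N_2 = 720 and 1.3N_1 + N_2 = 630.
Substituting N_2 = 630 - 1.3N_1 into the first: N_1(1 - 1.6·1.3) = 720 - 1.6·630.
So N_1* = -288/-1.08 = 267, and then N_2* = 630 - 1.3·267 = 283.

N_1* ≈ 267, N_2* ≈ 283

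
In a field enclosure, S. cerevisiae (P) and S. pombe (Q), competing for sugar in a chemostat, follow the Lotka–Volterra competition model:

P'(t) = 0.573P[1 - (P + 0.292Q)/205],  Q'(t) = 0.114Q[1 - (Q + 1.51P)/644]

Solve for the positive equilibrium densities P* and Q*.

Setting both brackets to zero gives the nullclines P + 0.292Q = 205 and 1.51P + Q = 644.
Substituting Q = 644 - 1.51P into the first: P(1 - 0.292·1.51) = 205 - 0.292·644.
So P* = 17/0.559 = 30.3, and then Q* = 644 - 1.51·30.3 = 598.

P* ≈ 30.3, Q* ≈ 598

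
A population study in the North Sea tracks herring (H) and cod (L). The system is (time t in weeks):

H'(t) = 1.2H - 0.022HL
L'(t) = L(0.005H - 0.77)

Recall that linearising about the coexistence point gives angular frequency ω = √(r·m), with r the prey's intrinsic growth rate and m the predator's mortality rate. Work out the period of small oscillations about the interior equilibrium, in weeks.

T ≈ 6.54 weeks

Here r = 1.2 and m = 0.77, so r·m = 0.924.
ω = √0.924 = 0.961 per week, hence T = 2π/ω ≈ 6.54 weeks.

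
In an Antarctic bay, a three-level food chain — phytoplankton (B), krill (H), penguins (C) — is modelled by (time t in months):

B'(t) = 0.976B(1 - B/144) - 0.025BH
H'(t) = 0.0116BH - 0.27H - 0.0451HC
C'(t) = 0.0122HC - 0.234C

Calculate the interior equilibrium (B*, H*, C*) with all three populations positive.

From dC/dt = 0: 0.0122H* = 0.234, so H* = 19.2.
From dB/dt = 0: 0.976(1 - B*/144) = 0.025·19.2, giving B* = 144·(1 - 0.491) = 73.3.
From dH/dt = 0: 0.0116·73.3 - 0.27 = 0.0451C*, so C* = 0.58/0.0451 = 12.9.

B* ≈ 73.3, H* ≈ 19.2, C* ≈ 12.9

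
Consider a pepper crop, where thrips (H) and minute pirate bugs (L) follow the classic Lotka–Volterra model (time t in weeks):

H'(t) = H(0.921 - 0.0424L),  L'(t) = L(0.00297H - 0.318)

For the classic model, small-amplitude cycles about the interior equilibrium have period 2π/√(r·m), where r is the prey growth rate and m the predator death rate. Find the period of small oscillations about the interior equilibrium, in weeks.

Here r = 0.921 and m = 0.318, so r·m = 0.293.
ω = √0.293 = 0.541 per week, hence T = 2π/ω ≈ 11.6 weeks.

T ≈ 11.6 weeks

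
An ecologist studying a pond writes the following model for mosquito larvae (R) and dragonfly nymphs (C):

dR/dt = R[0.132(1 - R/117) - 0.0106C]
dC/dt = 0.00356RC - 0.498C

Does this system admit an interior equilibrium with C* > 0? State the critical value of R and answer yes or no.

Threshold R = 140; K < 140, so no, the predator goes extinct.

The predator equation gives dC/dt > 0 only when R > 0.498/0.00356 = 140.
Without the predator, R → K = 117. Since 117 < 140, the predator cannot invade.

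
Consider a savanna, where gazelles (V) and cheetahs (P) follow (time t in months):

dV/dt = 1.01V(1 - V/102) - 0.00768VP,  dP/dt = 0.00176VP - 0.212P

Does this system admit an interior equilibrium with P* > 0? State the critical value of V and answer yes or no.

The predator equation gives dP/dt > 0 only when V > 0.212/0.00176 = 120.
Without the predator, V → K = 102. Since 102 < 120, the predator cannot invade.

Threshold V = 120; K < 120, so no, the predator goes extinct.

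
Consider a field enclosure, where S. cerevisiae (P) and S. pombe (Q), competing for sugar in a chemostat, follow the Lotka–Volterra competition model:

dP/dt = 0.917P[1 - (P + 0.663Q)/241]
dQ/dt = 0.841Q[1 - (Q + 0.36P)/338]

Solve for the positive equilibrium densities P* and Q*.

Setting both brackets to zero gives the nullclines P + 0.663Q = 241 and 0.36P + Q = 338.
Substituting Q = 338 - 0.36P into the first: P(1 - 0.663·0.36) = 241 - 0.663·338.
So P* = 16.9/0.761 = 22.2, and then Q* = 338 - 0.36·22.2 = 330.

P* ≈ 22.2, Q* ≈ 330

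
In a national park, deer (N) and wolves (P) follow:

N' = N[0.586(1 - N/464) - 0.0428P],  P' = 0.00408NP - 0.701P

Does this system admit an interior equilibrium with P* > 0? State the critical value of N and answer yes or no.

Threshold N = 172; K > 172, so yes, the predator persists.

The predator equation gives dP/dt > 0 only when N > 0.701/0.00408 = 172.
Without the predator, N → K = 464. Since 464 > 172, the predator can invade and persist.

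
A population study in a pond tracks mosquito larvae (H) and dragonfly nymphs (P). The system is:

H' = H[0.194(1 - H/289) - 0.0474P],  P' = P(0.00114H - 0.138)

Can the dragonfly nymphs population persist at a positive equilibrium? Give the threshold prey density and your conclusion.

Threshold H = 121; K > 121, so yes, the predator persists.

The predator equation gives dP/dt > 0 only when H > 0.138/0.00114 = 121.
Without the predator, H → K = 289. Since 289 > 121, the predator can invade and persist.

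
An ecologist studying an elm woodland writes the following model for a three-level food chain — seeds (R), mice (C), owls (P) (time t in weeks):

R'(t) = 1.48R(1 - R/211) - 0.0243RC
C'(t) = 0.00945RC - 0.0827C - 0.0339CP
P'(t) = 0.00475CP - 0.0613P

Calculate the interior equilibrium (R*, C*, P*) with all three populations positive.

R* ≈ 166, C* ≈ 12.9, P* ≈ 43.9

From dP/dt = 0: 0.00475C* = 0.0613, so C* = 12.9.
From dR/dt = 0: 1.48(1 - R*/211) = 0.0243·12.9, giving R* = 211·(1 - 0.212) = 166.
From dC/dt = 0: 0.00945·166 - 0.0827 = 0.0339P*, so P* = 1.49/0.0339 = 43.9.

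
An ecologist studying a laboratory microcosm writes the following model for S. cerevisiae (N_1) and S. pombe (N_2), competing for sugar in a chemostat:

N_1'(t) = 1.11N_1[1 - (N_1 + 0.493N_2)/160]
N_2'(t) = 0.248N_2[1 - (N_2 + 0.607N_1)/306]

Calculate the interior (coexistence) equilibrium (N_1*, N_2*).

Setting both brackets to zero gives the nullclines N_1 + 0.493N_2 = 160 and 0.607N_1 + N_2 = 306.
Substituting N_2 = 306 - 0.607N_1 into the first: N_1(1 - 0.493·0.607) = 160 - 0.493·306.
So N_1* = 9.14/0.701 = 13, and then N_2* = 306 - 0.607·13 = 298.

N_1* ≈ 13, N_2* ≈ 298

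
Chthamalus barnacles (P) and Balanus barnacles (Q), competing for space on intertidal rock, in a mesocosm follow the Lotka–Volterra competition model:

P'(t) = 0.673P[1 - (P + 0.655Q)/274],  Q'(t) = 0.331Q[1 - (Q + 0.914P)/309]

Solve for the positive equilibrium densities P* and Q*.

P* ≈ 178, Q* ≈ 146

Setting both brackets to zero gives the nullclines P + 0.655Q = 274 and 0.914P + Q = 309.
Substituting Q = 309 - 0.914P into the first: P(1 - 0.655·0.914) = 274 - 0.655·309.
So P* = 71.6/0.401 = 178, and then Q* = 309 - 0.914·178 = 146.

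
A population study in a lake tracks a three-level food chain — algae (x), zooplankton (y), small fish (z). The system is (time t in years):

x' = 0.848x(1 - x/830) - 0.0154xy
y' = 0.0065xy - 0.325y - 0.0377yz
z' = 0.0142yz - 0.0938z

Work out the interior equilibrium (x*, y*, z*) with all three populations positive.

From dz/dt = 0: 0.0142y* = 0.0938, so y* = 6.61.
From dx/dt = 0: 0.848(1 - x*/830) = 0.0154·6.61, giving x* = 830·(1 - 0.12) = 730.
From dy/dt = 0: 0.0065·730 - 0.325 = 0.0377z*, so z* = 4.42/0.0377 = 117.

x* ≈ 730, y* ≈ 6.61, z* ≈ 117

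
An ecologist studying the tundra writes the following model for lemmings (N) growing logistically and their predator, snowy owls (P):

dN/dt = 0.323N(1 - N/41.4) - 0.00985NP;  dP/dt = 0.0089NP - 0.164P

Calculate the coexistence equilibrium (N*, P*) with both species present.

N* ≈ 18.4, P* ≈ 18.2

From dP/dt = 0 with P > 0: 0.0089N* = 0.164, so N* = 18.4.
Substitute into dN/dt = 0: 0.323(1 - 18.4/41.4) = 0.00985P*.
The bracket is 0.555, giving P* = 0.179/0.00985 = 18.2.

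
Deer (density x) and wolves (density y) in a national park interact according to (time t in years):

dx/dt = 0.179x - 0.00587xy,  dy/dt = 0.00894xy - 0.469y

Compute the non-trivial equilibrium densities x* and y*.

Set dy/dt = 0 with y > 0: 0.00894x - 0.469 = 0, so x* = 0.469/0.00894 = 52.5.
Set dx/dt = 0 with x > 0: 0.179 - 0.00587y = 0, so y* = 0.179/0.00587 = 30.5.

x* ≈ 52.5, y* ≈ 30.5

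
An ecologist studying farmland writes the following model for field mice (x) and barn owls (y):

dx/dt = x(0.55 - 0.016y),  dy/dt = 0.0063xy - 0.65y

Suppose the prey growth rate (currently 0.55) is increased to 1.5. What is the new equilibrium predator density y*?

At the interior fixed point, setting dx/dt = 0 with x > 0 fixes y* = (prey growth rate)/(xy coefficient) — independent of the other coefficients.
With the change, y* = 1.5/0.016 = 93.8; it rises from 34.4.

y* ≈ 93.8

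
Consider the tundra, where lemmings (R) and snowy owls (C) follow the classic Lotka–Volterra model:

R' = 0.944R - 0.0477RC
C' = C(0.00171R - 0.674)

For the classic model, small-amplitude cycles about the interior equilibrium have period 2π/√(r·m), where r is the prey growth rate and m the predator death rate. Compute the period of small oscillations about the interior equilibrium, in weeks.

Here r = 0.944 and m = 0.674, so r·m = 0.636.
ω = √0.636 = 0.798 per week, hence T = 2π/ω ≈ 7.88 weeks.

T ≈ 7.88 weeks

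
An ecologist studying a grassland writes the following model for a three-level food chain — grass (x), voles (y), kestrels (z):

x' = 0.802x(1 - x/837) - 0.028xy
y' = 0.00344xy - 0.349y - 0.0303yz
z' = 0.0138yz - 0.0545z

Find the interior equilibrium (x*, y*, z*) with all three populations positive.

x* ≈ 722, y* ≈ 3.95, z* ≈ 70.4

From dz/dt = 0: 0.0138y* = 0.0545, so y* = 3.95.
From dx/dt = 0: 0.802(1 - x*/837) = 0.028·3.95, giving x* = 837·(1 - 0.138) = 722.
From dy/dt = 0: 0.00344·722 - 0.349 = 0.0303z*, so z* = 2.13/0.0303 = 70.4.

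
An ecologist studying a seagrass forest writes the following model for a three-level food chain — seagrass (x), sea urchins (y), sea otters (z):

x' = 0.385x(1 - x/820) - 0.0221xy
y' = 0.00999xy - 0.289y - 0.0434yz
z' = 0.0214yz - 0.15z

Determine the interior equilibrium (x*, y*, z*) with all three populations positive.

From dz/dt = 0: 0.0214y* = 0.15, so y* = 7.01.
From dx/dt = 0: 0.385(1 - x*/820) = 0.0221·7.01, giving x* = 820·(1 - 0.402) = 490.
From dy/dt = 0: 0.00999·490 - 0.289 = 0.0434z*, so z* = 4.61/0.0434 = 106.

x* ≈ 490, y* ≈ 7.01, z* ≈ 106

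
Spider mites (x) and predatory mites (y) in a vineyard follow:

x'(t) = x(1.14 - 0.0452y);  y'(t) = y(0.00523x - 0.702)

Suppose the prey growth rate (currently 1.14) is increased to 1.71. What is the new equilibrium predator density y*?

y* ≈ 37.8

At the interior fixed point, setting dx/dt = 0 with x > 0 fixes y* = (prey growth rate)/(xy coefficient) — independent of the other coefficients.
With the change, y* = 1.71/0.0452 = 37.8; it rises from 25.2.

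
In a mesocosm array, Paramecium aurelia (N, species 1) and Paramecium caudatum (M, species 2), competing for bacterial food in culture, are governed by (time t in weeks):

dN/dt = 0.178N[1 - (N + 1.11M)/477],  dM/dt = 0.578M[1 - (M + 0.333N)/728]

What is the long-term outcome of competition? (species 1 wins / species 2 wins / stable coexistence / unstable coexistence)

Compare the nullcline intercepts: K1/α12 = 477/1.11 = 430 < K2 = 728; K2/α21 = 728/0.333 = 2190 > K1 = 477.
Since the inequalities point opposite ways, species 2 can invade but species 1 cannot.

species 2 excludes species 1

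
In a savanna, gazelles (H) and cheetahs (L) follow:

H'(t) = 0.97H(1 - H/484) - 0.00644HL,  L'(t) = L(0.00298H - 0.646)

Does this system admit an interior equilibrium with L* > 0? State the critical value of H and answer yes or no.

The predator equation gives dL/dt > 0 only when H > 0.646/0.00298 = 217.
Without the predator, H → K = 484. Since 484 > 217, the predator can invade and persist.

Threshold H = 217; K > 217, so yes, the predator persists.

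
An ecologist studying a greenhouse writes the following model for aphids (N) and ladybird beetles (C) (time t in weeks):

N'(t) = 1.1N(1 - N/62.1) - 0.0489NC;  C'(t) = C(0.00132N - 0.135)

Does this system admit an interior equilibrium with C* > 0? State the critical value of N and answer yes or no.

Threshold N = 102; K < 102, so no, the predator goes extinct.

The predator equation gives dC/dt > 0 only when N > 0.135/0.00132 = 102.
Without the predator, N → K = 62.1. Since 62.1 < 102, the predator cannot invade.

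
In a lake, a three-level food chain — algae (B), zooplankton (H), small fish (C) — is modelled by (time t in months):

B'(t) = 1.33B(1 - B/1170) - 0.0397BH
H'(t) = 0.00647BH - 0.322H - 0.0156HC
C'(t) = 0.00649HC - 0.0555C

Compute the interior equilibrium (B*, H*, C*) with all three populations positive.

From dC/dt = 0: 0.00649H* = 0.0555, so H* = 8.55.
From dB/dt = 0: 1.33(1 - B*/1170) = 0.0397·8.55, giving B* = 1170·(1 - 0.255) = 871.
From dH/dt = 0: 0.00647·871 - 0.322 = 0.0156C*, so C* = 5.32/0.0156 = 341.

B* ≈ 871, H* ≈ 8.55, C* ≈ 341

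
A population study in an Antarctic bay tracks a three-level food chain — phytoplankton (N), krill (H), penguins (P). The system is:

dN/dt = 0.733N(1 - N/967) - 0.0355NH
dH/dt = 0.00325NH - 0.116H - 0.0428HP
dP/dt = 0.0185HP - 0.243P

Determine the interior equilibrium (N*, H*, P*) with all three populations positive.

N* ≈ 352, H* ≈ 13.1, P* ≈ 24

From dP/dt = 0: 0.0185H* = 0.243, so H* = 13.1.
From dN/dt = 0: 0.733(1 - N*/967) = 0.0355·13.1, giving N* = 967·(1 - 0.636) = 352.
From dH/dt = 0: 0.00325·352 - 0.116 = 0.0428P*, so P* = 1.03/0.0428 = 24.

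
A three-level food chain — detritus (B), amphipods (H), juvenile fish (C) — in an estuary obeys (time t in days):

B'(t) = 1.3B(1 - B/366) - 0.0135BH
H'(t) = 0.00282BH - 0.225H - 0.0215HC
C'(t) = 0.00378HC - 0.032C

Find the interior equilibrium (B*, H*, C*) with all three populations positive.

B* ≈ 334, H* ≈ 8.47, C* ≈ 33.3

From dC/dt = 0: 0.00378H* = 0.032, so H* = 8.47.
From dB/dt = 0: 1.3(1 - B*/366) = 0.0135·8.47, giving B* = 366·(1 - 0.0879) = 334.
From dH/dt = 0: 0.00282·334 - 0.225 = 0.0215C*, so C* = 0.716/0.0215 = 33.3.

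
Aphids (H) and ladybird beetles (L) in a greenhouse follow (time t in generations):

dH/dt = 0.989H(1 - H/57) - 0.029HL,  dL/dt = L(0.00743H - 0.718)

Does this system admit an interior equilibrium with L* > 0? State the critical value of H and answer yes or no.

Threshold H = 96.6; K < 96.6, so no, the predator goes extinct.

The predator equation gives dL/dt > 0 only when H > 0.718/0.00743 = 96.6.
Without the predator, H → K = 57. Since 57 < 96.6, the predator cannot invade.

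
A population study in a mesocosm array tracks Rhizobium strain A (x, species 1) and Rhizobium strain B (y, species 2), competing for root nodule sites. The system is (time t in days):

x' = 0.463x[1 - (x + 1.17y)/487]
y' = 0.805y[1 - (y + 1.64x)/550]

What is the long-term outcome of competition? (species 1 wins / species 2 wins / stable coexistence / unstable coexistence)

Compare the nullcline intercepts: K1/α12 = 487/1.17 = 416 < K2 = 550; K2/α21 = 550/1.64 = 335 < K1 = 487.
Since both are reversed, neither can invade when rare; the interior point is a saddle.

unstable coexistence (outcome depends on initial conditions)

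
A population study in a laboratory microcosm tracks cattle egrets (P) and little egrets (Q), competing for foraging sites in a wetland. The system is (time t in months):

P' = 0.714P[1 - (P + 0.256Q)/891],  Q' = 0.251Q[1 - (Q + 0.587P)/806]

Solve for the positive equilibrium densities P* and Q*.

Setting both brackets to zero gives the nullclines P + 0.256Q = 891 and 0.587P + Q = 806.
Substituting Q = 806 - 0.587P into the first: P(1 - 0.256·0.587) = 891 - 0.256·806.
So P* = 685/0.85 = 806, and then Q* = 806 - 0.587·806 = 333.

P* ≈ 806, Q* ≈ 333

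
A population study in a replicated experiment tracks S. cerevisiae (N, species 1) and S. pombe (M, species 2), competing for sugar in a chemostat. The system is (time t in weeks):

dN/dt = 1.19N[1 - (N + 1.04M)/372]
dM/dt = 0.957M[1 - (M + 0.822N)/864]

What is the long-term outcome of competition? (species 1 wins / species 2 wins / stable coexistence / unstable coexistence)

Compare the nullcline intercepts: K1/α12 = 372/1.04 = 358 < K2 = 864; K2/α21 = 864/0.822 = 1050 > K1 = 372.
Since the inequalities point opposite ways, species 2 can invade but species 1 cannot.

species 2 excludes species 1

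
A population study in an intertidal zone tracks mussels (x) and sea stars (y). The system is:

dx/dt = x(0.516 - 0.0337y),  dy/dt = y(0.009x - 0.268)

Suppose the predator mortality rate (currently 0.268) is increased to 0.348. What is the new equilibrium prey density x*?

x* ≈ 38.7

At the interior fixed point, setting dy/dt = 0 with y > 0 fixes x* = (predator death rate)/(xy coefficient) — independent of the other coefficients.
With the change, x* = 0.348/0.009 = 38.7; it rises from 29.8.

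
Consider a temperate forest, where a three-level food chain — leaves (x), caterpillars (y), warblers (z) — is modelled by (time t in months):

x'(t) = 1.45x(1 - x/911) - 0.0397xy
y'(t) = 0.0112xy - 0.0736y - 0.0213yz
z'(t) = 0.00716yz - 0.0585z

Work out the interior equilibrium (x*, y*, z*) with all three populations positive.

x* ≈ 707, y* ≈ 8.17, z* ≈ 368

From dz/dt = 0: 0.00716y* = 0.0585, so y* = 8.17.
From dx/dt = 0: 1.45(1 - x*/911) = 0.0397·8.17, giving x* = 911·(1 - 0.224) = 707.
From dy/dt = 0: 0.0112·707 - 0.0736 = 0.0213z*, so z* = 7.85/0.0213 = 368.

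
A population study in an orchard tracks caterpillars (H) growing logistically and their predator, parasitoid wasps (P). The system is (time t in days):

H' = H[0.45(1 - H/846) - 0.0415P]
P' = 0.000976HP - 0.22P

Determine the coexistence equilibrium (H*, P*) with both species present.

From dP/dt = 0 with P > 0: 0.000976H* = 0.22, so H* = 225.
Substitute into dH/dt = 0: 0.45(1 - 225/846) = 0.0415P*.
The bracket is 0.734, giving P* = 0.33/0.0415 = 7.95.

H* ≈ 225, P* ≈ 7.95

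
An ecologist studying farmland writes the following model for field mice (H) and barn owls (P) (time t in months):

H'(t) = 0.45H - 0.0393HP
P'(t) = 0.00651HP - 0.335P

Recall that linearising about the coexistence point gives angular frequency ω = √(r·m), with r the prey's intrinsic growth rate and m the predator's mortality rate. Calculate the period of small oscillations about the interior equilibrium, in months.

T ≈ 16.2 months

Here r = 0.45 and m = 0.335, so r·m = 0.151.
ω = √0.151 = 0.388 per month, hence T = 2π/ω ≈ 16.2 months.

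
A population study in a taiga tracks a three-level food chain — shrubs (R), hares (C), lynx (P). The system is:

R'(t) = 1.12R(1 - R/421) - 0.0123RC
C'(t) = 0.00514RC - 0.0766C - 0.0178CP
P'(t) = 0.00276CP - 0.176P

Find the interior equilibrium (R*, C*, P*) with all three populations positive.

R* ≈ 126, C* ≈ 63.8, P* ≈ 32.1

From dP/dt = 0: 0.00276C* = 0.176, so C* = 63.8.
From dR/dt = 0: 1.12(1 - R*/421) = 0.0123·63.8, giving R* = 421·(1 - 0.7) = 126.
From dC/dt = 0: 0.00514·126 - 0.0766 = 0.0178P*, so P* = 0.572/0.0178 = 32.1.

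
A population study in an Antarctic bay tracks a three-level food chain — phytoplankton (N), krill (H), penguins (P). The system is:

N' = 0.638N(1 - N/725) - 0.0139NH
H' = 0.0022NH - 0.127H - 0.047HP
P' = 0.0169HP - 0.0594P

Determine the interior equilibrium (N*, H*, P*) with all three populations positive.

N* ≈ 669, H* ≈ 3.51, P* ≈ 28.6

From dP/dt = 0: 0.0169H* = 0.0594, so H* = 3.51.
From dN/dt = 0: 0.638(1 - N*/725) = 0.0139·3.51, giving N* = 725·(1 - 0.0766) = 669.
From dH/dt = 0: 0.0022·669 - 0.127 = 0.047P*, so P* = 1.35/0.047 = 28.6.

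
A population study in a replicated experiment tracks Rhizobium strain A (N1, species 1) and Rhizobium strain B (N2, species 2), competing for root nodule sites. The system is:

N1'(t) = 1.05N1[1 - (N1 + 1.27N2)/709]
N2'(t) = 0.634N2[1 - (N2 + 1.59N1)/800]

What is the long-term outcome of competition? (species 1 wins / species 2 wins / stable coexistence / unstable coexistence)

unstable coexistence (outcome depends on initial conditions)

Compare the nullcline intercepts: K1/α12 = 709/1.27 = 558 < K2 = 800; K2/α21 = 800/1.59 = 503 < K1 = 709.
Since both are reversed, neither can invade when rare; the interior point is a saddle.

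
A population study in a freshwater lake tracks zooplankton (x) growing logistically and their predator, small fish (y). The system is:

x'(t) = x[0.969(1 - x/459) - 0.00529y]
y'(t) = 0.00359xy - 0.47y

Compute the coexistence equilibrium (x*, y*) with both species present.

x* ≈ 131, y* ≈ 131

From dy/dt = 0 with y > 0: 0.00359x* = 0.47, so x* = 131.
Substitute into dx/dt = 0: 0.969(1 - 131/459) = 0.00529y*.
The bracket is 0.715, giving y* = 0.693/0.00529 = 131.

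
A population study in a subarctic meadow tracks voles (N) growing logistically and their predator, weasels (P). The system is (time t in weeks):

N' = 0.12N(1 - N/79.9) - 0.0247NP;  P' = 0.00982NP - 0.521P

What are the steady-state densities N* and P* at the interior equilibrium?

From dP/dt = 0 with P > 0: 0.00982N* = 0.521, so N* = 53.1.
Substitute into dN/dt = 0: 0.12(1 - 53.1/79.9) = 0.0247P*.
The bracket is 0.336, giving P* = 0.0403/0.0247 = 1.63.

N* ≈ 53.1, P* ≈ 1.63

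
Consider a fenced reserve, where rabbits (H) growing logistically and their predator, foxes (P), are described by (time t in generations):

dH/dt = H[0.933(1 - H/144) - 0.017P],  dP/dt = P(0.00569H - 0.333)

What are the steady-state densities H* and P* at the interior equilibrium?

H* ≈ 58.5, P* ≈ 32.6

From dP/dt = 0 with P > 0: 0.00569H* = 0.333, so H* = 58.5.
Substitute into dH/dt = 0: 0.933(1 - 58.5/144) = 0.017P*.
The bracket is 0.594, giving P* = 0.554/0.017 = 32.6.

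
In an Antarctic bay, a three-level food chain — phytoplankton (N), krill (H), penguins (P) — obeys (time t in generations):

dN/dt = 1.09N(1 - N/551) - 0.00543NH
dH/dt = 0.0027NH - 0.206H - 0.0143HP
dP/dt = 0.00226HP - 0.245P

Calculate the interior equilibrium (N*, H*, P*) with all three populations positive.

N* ≈ 253, H* ≈ 108, P* ≈ 33.4

From dP/dt = 0: 0.00226H* = 0.245, so H* = 108.
From dN/dt = 0: 1.09(1 - N*/551) = 0.00543·108, giving N* = 551·(1 - 0.54) = 253.
From dH/dt = 0: 0.0027·253 - 0.206 = 0.0143P*, so P* = 0.478/0.0143 = 33.4.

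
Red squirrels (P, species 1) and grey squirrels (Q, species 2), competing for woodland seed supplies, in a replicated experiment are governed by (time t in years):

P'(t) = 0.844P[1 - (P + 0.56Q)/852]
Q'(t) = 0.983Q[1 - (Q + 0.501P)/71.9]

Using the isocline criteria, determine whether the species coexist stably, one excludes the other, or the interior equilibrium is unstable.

species 1 excludes species 2

Compare the nullcline intercepts: K1/α12 = 852/0.56 = 1520 > K2 = 71.9; K2/α21 = 71.9/0.501 = 144 < K1 = 852.
Since the inequalities point opposite ways, species 1 can invade but species 2 cannot.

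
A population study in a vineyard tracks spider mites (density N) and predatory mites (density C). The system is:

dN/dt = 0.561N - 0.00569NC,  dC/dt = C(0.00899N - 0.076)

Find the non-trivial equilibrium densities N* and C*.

Set dC/dt = 0 with C > 0: 0.00899N - 0.076 = 0, so N* = 0.076/0.00899 = 8.45.
Set dN/dt = 0 with N > 0: 0.561 - 0.00569C = 0, so C* = 0.561/0.00569 = 98.6.

N* ≈ 8.45, C* ≈ 98.6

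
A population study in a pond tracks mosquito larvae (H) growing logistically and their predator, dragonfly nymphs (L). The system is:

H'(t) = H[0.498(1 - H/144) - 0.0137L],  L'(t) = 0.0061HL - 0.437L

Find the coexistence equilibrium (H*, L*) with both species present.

From dL/dt = 0 with L > 0: 0.0061H* = 0.437, so H* = 71.6.
Substitute into dH/dt = 0: 0.498(1 - 71.6/144) = 0.0137L*.
The bracket is 0.503, giving L* = 0.25/0.0137 = 18.3.

H* ≈ 71.6, L* ≈ 18.3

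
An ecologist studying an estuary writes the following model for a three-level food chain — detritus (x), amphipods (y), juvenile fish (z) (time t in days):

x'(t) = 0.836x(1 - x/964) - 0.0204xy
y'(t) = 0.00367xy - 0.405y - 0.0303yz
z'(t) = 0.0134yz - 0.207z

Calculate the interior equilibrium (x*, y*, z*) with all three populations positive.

x* ≈ 601, y* ≈ 15.4, z* ≈ 59.4

From dz/dt = 0: 0.0134y* = 0.207, so y* = 15.4.
From dx/dt = 0: 0.836(1 - x*/964) = 0.0204·15.4, giving x* = 964·(1 - 0.377) = 601.
From dy/dt = 0: 0.00367·601 - 0.405 = 0.0303z*, so z* = 1.8/0.0303 = 59.4.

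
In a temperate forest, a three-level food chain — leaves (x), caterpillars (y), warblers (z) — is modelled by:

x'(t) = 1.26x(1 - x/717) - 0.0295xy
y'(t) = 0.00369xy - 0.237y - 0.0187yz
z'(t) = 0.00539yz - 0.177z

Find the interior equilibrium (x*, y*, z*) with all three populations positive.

From dz/dt = 0: 0.00539y* = 0.177, so y* = 32.8.
From dx/dt = 0: 1.26(1 - x*/717) = 0.0295·32.8, giving x* = 717·(1 - 0.769) = 166.
From dy/dt = 0: 0.00369·166 - 0.237 = 0.0187z*, so z* = 0.375/0.0187 = 20.

x* ≈ 166, y* ≈ 32.8, z* ≈ 20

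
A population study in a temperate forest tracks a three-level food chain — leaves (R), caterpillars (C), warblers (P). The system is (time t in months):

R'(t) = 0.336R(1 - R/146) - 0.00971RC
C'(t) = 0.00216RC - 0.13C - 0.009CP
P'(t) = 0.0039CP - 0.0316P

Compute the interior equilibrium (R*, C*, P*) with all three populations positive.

R* ≈ 112, C* ≈ 8.1, P* ≈ 12.4

From dP/dt = 0: 0.0039C* = 0.0316, so C* = 8.1.
From dR/dt = 0: 0.336(1 - R*/146) = 0.00971·8.1, giving R* = 146·(1 - 0.234) = 112.
From dC/dt = 0: 0.00216·112 - 0.13 = 0.009P*, so P* = 0.112/0.009 = 12.4.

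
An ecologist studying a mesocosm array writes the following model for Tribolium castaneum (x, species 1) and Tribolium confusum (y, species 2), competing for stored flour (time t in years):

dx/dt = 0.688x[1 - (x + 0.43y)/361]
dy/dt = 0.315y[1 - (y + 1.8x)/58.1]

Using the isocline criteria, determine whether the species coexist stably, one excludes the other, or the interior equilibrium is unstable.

species 1 excludes species 2

Compare the nullcline intercepts: K1/α12 = 361/0.43 = 840 > K2 = 58.1; K2/α21 = 58.1/1.8 = 32.3 < K1 = 361.
Since the inequalities point opposite ways, species 1 can invade but species 2 cannot.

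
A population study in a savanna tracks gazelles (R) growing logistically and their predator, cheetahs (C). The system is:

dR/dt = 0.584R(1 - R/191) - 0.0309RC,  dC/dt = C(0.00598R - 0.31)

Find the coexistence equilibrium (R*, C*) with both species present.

R* ≈ 51.8, C* ≈ 13.8

From dC/dt = 0 with C > 0: 0.00598R* = 0.31, so R* = 51.8.
Substitute into dR/dt = 0: 0.584(1 - 51.8/191) = 0.0309C*.
The bracket is 0.729, giving C* = 0.425/0.0309 = 13.8.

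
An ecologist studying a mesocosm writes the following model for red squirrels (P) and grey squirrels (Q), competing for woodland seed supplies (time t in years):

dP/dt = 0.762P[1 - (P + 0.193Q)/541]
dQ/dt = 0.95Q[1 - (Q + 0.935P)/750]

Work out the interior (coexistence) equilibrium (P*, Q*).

Setting both brackets to zero gives the nullclines P + 0.193Q = 541 and 0.935P + Q = 750.
Substituting Q = 750 - 0.935P into the first: P(1 - 0.193·0.935) = 541 - 0.193·750.
So P* = 396/0.82 = 483, and then Q* = 750 - 0.935·483 = 298.

P* ≈ 483, Q* ≈ 298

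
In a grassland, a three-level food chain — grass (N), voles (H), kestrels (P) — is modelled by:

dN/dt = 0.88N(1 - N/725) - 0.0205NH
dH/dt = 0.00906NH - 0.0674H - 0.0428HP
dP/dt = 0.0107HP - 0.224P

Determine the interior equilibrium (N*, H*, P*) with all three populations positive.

From dP/dt = 0: 0.0107H* = 0.224, so H* = 20.9.
From dN/dt = 0: 0.88(1 - N*/725) = 0.0205·20.9, giving N* = 725·(1 - 0.488) = 371.
From dH/dt = 0: 0.00906·371 - 0.0674 = 0.0428P*, so P* = 3.3/0.0428 = 77.1.

N* ≈ 371, H* ≈ 20.9, P* ≈ 77.1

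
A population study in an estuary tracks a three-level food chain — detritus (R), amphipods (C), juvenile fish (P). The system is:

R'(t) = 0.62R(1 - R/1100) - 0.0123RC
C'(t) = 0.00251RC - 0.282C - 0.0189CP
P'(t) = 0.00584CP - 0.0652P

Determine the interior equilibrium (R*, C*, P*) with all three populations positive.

From dP/dt = 0: 0.00584C* = 0.0652, so C* = 11.2.
From dR/dt = 0: 0.62(1 - R*/1100) = 0.0123·11.2, giving R* = 1100·(1 - 0.221) = 856.
From dC/dt = 0: 0.00251·856 - 0.282 = 0.0189P*, so P* = 1.87/0.0189 = 98.8.

R* ≈ 856, C* ≈ 11.2, P* ≈ 98.8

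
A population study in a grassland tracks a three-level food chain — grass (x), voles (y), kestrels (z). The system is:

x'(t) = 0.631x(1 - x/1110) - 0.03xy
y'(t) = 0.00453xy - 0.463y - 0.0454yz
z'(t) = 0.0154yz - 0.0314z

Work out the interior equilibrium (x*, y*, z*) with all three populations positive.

x* ≈ 1000, y* ≈ 2.04, z* ≈ 89.8

From dz/dt = 0: 0.0154y* = 0.0314, so y* = 2.04.
From dx/dt = 0: 0.631(1 - x*/1110) = 0.03·2.04, giving x* = 1110·(1 - 0.0969) = 1000.
From dy/dt = 0: 0.00453·1000 - 0.463 = 0.0454z*, so z* = 4.08/0.0454 = 89.8.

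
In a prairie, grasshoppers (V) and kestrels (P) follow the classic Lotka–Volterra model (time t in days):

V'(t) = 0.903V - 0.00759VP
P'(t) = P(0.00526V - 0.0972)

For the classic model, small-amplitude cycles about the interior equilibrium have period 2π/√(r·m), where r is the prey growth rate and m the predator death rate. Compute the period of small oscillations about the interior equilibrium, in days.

Here r = 0.903 and m = 0.0972, so r·m = 0.0878.
ω = √0.0878 = 0.296 per day, hence T = 2π/ω ≈ 21.2 days.

T ≈ 21.2 days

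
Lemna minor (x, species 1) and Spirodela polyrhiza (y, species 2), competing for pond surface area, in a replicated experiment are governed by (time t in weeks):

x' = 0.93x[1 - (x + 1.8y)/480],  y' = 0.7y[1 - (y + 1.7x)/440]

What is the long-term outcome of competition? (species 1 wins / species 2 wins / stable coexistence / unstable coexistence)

Compare the nullcline intercepts: K1/α12 = 480/1.8 = 267 < K2 = 440; K2/α21 = 440/1.7 = 259 < K1 = 480.
Since both are reversed, neither can invade when rare; the interior point is a saddle.

unstable coexistence (outcome depends on initial conditions)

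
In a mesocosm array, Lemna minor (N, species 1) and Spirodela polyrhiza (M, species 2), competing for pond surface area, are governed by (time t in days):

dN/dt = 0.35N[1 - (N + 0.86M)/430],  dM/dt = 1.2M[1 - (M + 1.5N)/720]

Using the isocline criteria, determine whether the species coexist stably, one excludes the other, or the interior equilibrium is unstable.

Compare the nullcline intercepts: K1/α12 = 430/0.86 = 500 < K2 = 720; K2/α21 = 720/1.5 = 480 > K1 = 430.
Since the inequalities point opposite ways, species 2 can invade but species 1 cannot.

species 2 excludes species 1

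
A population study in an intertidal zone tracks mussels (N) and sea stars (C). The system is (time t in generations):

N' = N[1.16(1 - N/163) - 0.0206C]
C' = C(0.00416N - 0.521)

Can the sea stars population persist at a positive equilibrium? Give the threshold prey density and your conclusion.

The predator equation gives dC/dt > 0 only when N > 0.521/0.00416 = 125.
Without the predator, N → K = 163. Since 163 > 125, the predator can invade and persist.

Threshold N = 125; K > 125, so yes, the predator persists.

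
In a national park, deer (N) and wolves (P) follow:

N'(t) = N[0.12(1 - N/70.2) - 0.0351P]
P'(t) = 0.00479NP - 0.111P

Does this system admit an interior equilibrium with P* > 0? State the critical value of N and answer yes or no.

Threshold N = 23.2; K > 23.2, so yes, the predator persists.

The predator equation gives dP/dt > 0 only when N > 0.111/0.00479 = 23.2.
Without the predator, N → K = 70.2. Since 70.2 > 23.2, the predator can invade and persist.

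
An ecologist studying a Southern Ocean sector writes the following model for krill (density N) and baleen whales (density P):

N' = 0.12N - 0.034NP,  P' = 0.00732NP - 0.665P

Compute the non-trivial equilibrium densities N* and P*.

Set dP/dt = 0 with P > 0: 0.00732N - 0.665 = 0, so N* = 0.665/0.00732 = 90.8.
Set dN/dt = 0 with N > 0: 0.12 - 0.034P = 0, so P* = 0.12/0.034 = 3.53.

N* ≈ 90.8, P* ≈ 3.53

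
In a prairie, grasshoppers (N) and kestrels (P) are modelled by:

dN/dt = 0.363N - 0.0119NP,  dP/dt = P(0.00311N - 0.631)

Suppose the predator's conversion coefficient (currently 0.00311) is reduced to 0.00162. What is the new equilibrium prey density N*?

N* ≈ 390

At the interior fixed point, setting dP/dt = 0 with P > 0 fixes N* = (predator death rate)/(NP coefficient) — independent of the other coefficients.
With the change, N* = 0.631/0.00162 = 390; it rises from 203.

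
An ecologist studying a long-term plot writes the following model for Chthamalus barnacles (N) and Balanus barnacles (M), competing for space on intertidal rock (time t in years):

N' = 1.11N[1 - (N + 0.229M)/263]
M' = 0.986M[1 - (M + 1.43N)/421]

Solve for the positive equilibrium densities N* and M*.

Setting both brackets to zero gives the nullclines N + 0.229M = 263 and 1.43N + M = 421.
Substituting M = 421 - 1.43N into the first: N(1 - 0.229·1.43) = 263 - 0.229·421.
So N* = 167/0.673 = 248, and then M* = 421 - 1.43·248 = 66.8.

N* ≈ 248, M* ≈ 66.8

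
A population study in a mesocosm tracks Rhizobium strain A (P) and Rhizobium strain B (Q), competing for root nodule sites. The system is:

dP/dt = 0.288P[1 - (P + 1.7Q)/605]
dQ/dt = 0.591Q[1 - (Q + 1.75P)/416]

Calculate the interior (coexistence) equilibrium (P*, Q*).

Setting both brackets to zero gives the nullclines P + 1.7Q = 605 and 1.75P + Q = 416.
Substituting Q = 416 - 1.75P into the first: P(1 - 1.7·1.75) = 605 - 1.7·416.
So P* = -102/-1.98 = 51.7, and then Q* = 416 - 1.75·51.7 = 325.

P* ≈ 51.7, Q* ≈ 325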